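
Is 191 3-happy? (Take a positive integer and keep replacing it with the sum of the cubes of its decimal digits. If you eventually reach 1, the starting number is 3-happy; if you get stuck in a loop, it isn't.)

not 3-happy

191 → 731
731 → 371
371 → 371  — 371 already seen; the sequence cycles without reaching 1.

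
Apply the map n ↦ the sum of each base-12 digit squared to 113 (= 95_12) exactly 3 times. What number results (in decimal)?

113 = (9,5)_12 → 9² + 5² = 106
106 = (8,10)_12 → 8² + 10² = 164
164 = (1,1,8)_12 → 1² + 1² + 8² = 66

66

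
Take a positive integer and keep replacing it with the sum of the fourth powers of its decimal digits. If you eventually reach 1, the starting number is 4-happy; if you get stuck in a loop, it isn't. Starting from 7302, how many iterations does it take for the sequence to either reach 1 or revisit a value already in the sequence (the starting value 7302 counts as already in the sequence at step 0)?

10

7302 → 2498
2498 → 10929
10929 → 13139
13139 → 6725
6725 → 4338
4338 → 4514
4514 → 1138
1138 → 4179
4179 → 9219
9219 → 13139  — 13139 repeats.
That took 10 steps.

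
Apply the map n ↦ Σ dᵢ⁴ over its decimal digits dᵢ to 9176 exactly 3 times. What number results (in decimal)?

9176 → 9⁴ + 1⁴ + 7⁴ + 6⁴ = 6561 + 1 + 2401 + 1296 = 10259
10259 → 1⁴ + 0⁴ + 2⁴ + 5⁴ + 9⁴ = 1 + 0 + 16 + 625 + 6561 = 7203
7203 → 7⁴ + 2⁴ + 0⁴ + 3⁴ = 2401 + 16 + 0 + 81 = 2498

2498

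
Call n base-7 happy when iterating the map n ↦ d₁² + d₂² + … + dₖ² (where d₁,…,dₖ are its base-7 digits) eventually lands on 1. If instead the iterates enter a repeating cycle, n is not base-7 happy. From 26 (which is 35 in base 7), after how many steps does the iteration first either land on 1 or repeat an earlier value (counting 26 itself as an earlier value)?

26 = (3,5)_7 → 3² + 5² = 9 + 25 = 34
34 = (4,6)_7 → 4² + 6² = 16 + 36 = 52
52 = (1,0,3)_7 → 1² + 0² + 3² = 1 + 0 + 9 = 10
10 = (1,3)_7 → 1² + 3² = 1 + 9 = 10  — 10 repeats.
That took 4 steps.

4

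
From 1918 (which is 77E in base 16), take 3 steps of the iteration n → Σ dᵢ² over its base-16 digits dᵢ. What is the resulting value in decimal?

85

1918 = (7,7,14)_16 → 294
294 = (1,2,6)_16 → 41
41 = (2,9)_16 → 85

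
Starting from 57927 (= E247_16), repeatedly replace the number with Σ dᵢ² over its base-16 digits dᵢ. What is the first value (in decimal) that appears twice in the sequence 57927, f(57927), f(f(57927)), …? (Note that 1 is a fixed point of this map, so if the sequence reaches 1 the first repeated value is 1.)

169

57927 = (14,2,4,7)_16 → 14² + 2² + 4² + 7² = 196 + 4 + 16 + 49 = 265
265 = (1,0,9)_16 → 1² + 0² + 9² = 1 + 0 + 81 = 82
82 = (5,2)_16 → 5² + 2² = 25 + 4 = 29
29 = (1,13)_16 → 1² + 13² = 1 + 169 = 170
170 = (10,10)_16 → 10² + 10² = 100 + 100 = 200
200 = (12,8)_16 → 12² + 8² = 144 + 64 = 208
208 = (13,0)_16 → 13² + 0² = 169 + 0 = 169
169 = (10,9)_16 → 10² + 9² = 100 + 81 = 181
181 = (11,5)_16 → 11² + 5² = 121 + 25 = 146
146 = (9,2)_16 → 9² + 2² = 81 + 4 = 85
85 = (5,5)_16 → 5² + 5² = 25 + 25 = 50
50 = (3,2)_16 → 3² + 2² = 9 + 4 = 13
13 = (13)_16 → 13² = 169  — 169 already appeared earlier.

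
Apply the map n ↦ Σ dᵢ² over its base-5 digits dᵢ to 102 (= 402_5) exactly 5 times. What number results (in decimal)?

16

102 = (4,0,2)_5 → 4² + 0² + 2² = 20
20 = (4,0)_5 → 4² + 0² = 16
16 = (3,1)_5 → 3² + 1² = 10
10 = (2,0)_5 → 2² + 0² = 4
4 = (4)_5 → 4² = 16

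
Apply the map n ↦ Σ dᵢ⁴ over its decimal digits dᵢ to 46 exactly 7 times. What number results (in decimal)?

46 → 4⁴ + 6⁴ = 256 + 1296 = 1552
1552 → 1⁴ + 5⁴ + 5⁴ + 2⁴ = 1 + 625 + 625 + 16 = 1267
1267 → 1⁴ + 2⁴ + 6⁴ + 7⁴ = 1 + 16 + 1296 + 2401 = 3714
3714 → 3⁴ + 7⁴ + 1⁴ + 4⁴ = 81 + 2401 + 1 + 256 = 2739
2739 → 2⁴ + 7⁴ + 3⁴ + 9⁴ = 16 + 2401 + 81 + 6561 = 9059
9059 → 9⁴ + 0⁴ + 5⁴ + 9⁴ = 6561 + 0 + 625 + 6561 = 13747
13747 → 1⁴ + 3⁴ + 7⁴ + 4⁴ + 7⁴ = 1 + 81 + 2401 + 256 + 2401 = 5140

5140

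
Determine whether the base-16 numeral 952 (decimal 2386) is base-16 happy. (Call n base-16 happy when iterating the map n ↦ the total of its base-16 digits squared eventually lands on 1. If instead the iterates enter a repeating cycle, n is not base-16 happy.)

2386 = (9,5,2)_16 → 9² + 5² + 2² = 81 + 25 + 4 = 110
110 = (6,14)_16 → 6² + 14² = 36 + 196 = 232
232 = (14,8)_16 → 14² + 8² = 196 + 64 = 260
260 = (1,0,4)_16 → 1² + 0² + 4² = 1 + 0 + 16 = 17
17 = (1,1)_16 → 1² + 1² = 1 + 1 = 2
2 = (2)_16 → 2² = 4
4 = (4)_16 → 4² = 16
16 = (1,0)_16 → 1² + 0² = 1 + 0 = 1  — reached 1.

base-16 happy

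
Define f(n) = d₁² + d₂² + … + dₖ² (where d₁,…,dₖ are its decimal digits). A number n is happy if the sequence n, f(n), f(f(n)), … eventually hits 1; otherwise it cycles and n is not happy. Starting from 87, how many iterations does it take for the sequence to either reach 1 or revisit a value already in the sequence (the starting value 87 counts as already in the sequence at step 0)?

12

87 → 8² + 7² = 64 + 49 = 113
113 → 1² + 1² + 3² = 1 + 1 + 9 = 11
11 → 1² + 1² = 1 + 1 = 2
2 → 2² = 4
4 → 4² = 16
16 → 1² + 6² = 1 + 36 = 37
37 → 3² + 7² = 9 + 49 = 58
58 → 5² + 8² = 25 + 64 = 89
89 → 8² + 9² = 64 + 81 = 145
145 → 1² + 4² + 5² = 1 + 16 + 25 = 42
42 → 4² + 2² = 16 + 4 = 20
20 → 2² + 0² = 4 + 0 = 4  — 4 repeats.
That took 12 steps.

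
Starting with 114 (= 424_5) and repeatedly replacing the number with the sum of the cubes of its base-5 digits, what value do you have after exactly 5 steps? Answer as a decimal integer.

28

114 = (4,2,4)_5 → 4³ + 2³ + 4³ = 64 + 8 + 64 = 136
136 = (1,0,2,1)_5 → 1³ + 0³ + 2³ + 1³ = 1 + 0 + 8 + 1 = 10
10 = (2,0)_5 → 2³ + 0³ = 8 + 0 = 8
8 = (1,3)_5 → 1³ + 3³ = 1 + 27 = 28
28 = (1,0,3)_5 → 1³ + 0³ + 3³ = 1 + 0 + 27 = 28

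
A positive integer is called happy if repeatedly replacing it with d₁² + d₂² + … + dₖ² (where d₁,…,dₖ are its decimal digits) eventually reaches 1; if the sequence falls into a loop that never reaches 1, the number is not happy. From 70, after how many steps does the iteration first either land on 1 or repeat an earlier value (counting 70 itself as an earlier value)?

70 → 49
49 → 97
97 → 130
130 → 10
10 → 1  — reached 1.
That took 5 steps.

5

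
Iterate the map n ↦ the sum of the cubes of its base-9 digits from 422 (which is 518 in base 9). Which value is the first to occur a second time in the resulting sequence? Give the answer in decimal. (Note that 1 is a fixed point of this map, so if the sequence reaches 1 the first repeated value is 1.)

638

422 = (5,1,8)_9 → 638
638 = (7,7,8)_9 → 1198
1198 = (1,5,7,1)_9 → 470
470 = (5,7,2)_9 → 476
476 = (5,7,8)_9 → 980
980 = (1,3,0,8)_9 → 540
540 = (6,6,0)_9 → 432
432 = (5,3,0)_9 → 152
152 = (1,7,8)_9 → 856
856 = (1,1,5,1)_9 → 128
128 = (1,5,2)_9 → 134
134 = (1,5,8)_9 → 638  — 638 already appeared earlier.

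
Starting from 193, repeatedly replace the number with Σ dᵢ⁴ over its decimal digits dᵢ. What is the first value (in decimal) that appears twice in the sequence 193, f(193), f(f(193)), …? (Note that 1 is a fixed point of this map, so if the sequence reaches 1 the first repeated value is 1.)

4179

193 → 1⁴ + 9⁴ + 3⁴ = 1 + 6561 + 81 = 6643
6643 → 6⁴ + 6⁴ + 4⁴ + 3⁴ = 1296 + 1296 + 256 + 81 = 2929
2929 → 2⁴ + 9⁴ + 2⁴ + 9⁴ = 16 + 6561 + 16 + 6561 = 13154
13154 → 1⁴ + 3⁴ + 1⁴ + 5⁴ + 4⁴ = 1 + 81 + 1 + 625 + 256 = 964
964 → 9⁴ + 6⁴ + 4⁴ = 6561 + 1296 + 256 = 8113
8113 → 8⁴ + 1⁴ + 1⁴ + 3⁴ = 4096 + 1 + 1 + 81 = 4179
4179 → 4⁴ + 1⁴ + 7⁴ + 9⁴ = 256 + 1 + 2401 + 6561 = 9219
9219 → 9⁴ + 2⁴ + 1⁴ + 9⁴ = 6561 + 16 + 1 + 6561 = 13139
13139 → 1⁴ + 3⁴ + 1⁴ + 3⁴ + 9⁴ = 1 + 81 + 1 + 81 + 6561 = 6725
6725 → 6⁴ + 7⁴ + 2⁴ + 5⁴ = 1296 + 2401 + 16 + 625 = 4338
4338 → 4⁴ + 3⁴ + 3⁴ + 8⁴ = 256 + 81 + 81 + 4096 = 4514
4514 → 4⁴ + 5⁴ + 1⁴ + 4⁴ = 256 + 625 + 1 + 256 = 1138
1138 → 1⁴ + 1⁴ + 3⁴ + 8⁴ = 1 + 1 + 81 + 4096 = 4179  — 4179 already appeared earlier.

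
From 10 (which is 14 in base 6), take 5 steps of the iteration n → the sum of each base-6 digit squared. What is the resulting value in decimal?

20

10 = (1,4)_6 → 17
17 = (2,5)_6 → 29
29 = (4,5)_6 → 41
41 = (1,0,5)_6 → 26
26 = (4,2)_6 → 20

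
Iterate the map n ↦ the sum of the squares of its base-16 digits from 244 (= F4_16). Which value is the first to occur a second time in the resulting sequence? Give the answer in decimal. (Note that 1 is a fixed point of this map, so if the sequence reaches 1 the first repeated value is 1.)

169

244 = (15,4)_16 → 15² + 4² = 241
241 = (15,1)_16 → 15² + 1² = 226
226 = (14,2)_16 → 14² + 2² = 200
200 = (12,8)_16 → 12² + 8² = 208
208 = (13,0)_16 → 13² + 0² = 169
169 = (10,9)_16 → 10² + 9² = 181
181 = (11,5)_16 → 11² + 5² = 146
146 = (9,2)_16 → 9² + 2² = 85
85 = (5,5)_16 → 5² + 5² = 50
50 = (3,2)_16 → 3² + 2² = 13
13 = (13)_16 → 13² = 169  — 169 already appeared earlier.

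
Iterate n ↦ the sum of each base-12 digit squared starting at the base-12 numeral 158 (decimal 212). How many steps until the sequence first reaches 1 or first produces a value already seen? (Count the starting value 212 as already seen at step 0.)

6

212 = (1,5,8)_12 → 90
90 = (7,6)_12 → 85
85 = (7,1)_12 → 50
50 = (4,2)_12 → 20
20 = (1,8)_12 → 65
65 = (5,5)_12 → 50  — 50 repeats.
That took 6 steps.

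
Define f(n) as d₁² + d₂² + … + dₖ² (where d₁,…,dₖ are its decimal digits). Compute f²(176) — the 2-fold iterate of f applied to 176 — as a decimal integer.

100

176 → 1² + 7² + 6² = 1 + 49 + 36 = 86
86 → 8² + 6² = 64 + 36 = 100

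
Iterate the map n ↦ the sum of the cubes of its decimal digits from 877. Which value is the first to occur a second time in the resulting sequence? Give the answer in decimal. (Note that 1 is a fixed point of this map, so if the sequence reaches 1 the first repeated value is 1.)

877 → 8³ + 7³ + 7³ = 1198
1198 → 1³ + 1³ + 9³ + 8³ = 1243
1243 → 1³ + 2³ + 4³ + 3³ = 100
100 → 1³ + 0³ + 0³ = 1  — reached the fixed point 1.
1 → 1, so 1 is the first repeated value.

1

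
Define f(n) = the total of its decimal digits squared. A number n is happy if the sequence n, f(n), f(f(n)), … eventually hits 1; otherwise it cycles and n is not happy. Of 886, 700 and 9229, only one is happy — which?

886: 886 → 164 → 53 → 34 → 25 → 29 → 85 → 89 → 145 → 42 → 20 → 4 → 16 → 37 → 58 → 89  — repeats 89 (not happy)
700: 700 → 49 → 97 → 130 → 10 → 1  — reaches 1 (happy)
9229: 9229 → 170 → 50 → 25 → 29 → 85 → 89 → 145 → 42 → 20 → 4 → 16 → 37 → 58 → 89  — repeats 89 (not happy)

700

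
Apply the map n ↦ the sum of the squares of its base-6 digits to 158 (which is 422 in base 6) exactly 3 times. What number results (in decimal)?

158 = (4,2,2)_6 → 24
24 = (4,0)_6 → 16
16 = (2,4)_6 → 20

20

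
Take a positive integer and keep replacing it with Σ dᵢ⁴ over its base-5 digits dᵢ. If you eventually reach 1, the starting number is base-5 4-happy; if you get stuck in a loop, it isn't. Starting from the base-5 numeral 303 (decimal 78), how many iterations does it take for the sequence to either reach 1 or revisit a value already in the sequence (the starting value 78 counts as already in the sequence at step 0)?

78 = (3,0,3)_5 → 3⁴ + 0⁴ + 3⁴ = 162
162 = (1,1,2,2)_5 → 1⁴ + 1⁴ + 2⁴ + 2⁴ = 34
34 = (1,1,4)_5 → 1⁴ + 1⁴ + 4⁴ = 258
258 = (2,0,1,3)_5 → 2⁴ + 0⁴ + 1⁴ + 3⁴ = 98
98 = (3,4,3)_5 → 3⁴ + 4⁴ + 3⁴ = 418
418 = (3,1,3,3)_5 → 3⁴ + 1⁴ + 3⁴ + 3⁴ = 244
244 = (1,4,3,4)_5 → 1⁴ + 4⁴ + 3⁴ + 4⁴ = 594
594 = (4,3,3,4)_5 → 4⁴ + 3⁴ + 3⁴ + 4⁴ = 674
674 = (1,0,1,4,4)_5 → 1⁴ + 0⁴ + 1⁴ + 4⁴ + 4⁴ = 514
514 = (4,0,2,4)_5 → 4⁴ + 0⁴ + 2⁴ + 4⁴ = 528
528 = (4,1,0,3)_5 → 4⁴ + 1⁴ + 0⁴ + 3⁴ = 338
338 = (2,3,2,3)_5 → 2⁴ + 3⁴ + 2⁴ + 3⁴ = 194
194 = (1,2,3,4)_5 → 1⁴ + 2⁴ + 3⁴ + 4⁴ = 354
354 = (2,4,0,4)_5 → 2⁴ + 4⁴ + 0⁴ + 4⁴ = 528  — 528 repeats.
That took 14 steps.

14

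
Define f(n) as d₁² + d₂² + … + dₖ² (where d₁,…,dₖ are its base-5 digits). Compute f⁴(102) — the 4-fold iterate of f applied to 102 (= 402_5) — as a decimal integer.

4

102 = (4,0,2)_5 → 4² + 0² + 2² = 16 + 0 + 4 = 20
20 = (4,0)_5 → 4² + 0² = 16 + 0 = 16
16 = (3,1)_5 → 3² + 1² = 9 + 1 = 10
10 = (2,0)_5 → 2² + 0² = 4 + 0 = 4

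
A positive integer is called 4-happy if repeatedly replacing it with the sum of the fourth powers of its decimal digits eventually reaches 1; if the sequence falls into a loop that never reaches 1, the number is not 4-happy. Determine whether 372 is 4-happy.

not 4-happy

372 → 2498
2498 → 10929
10929 → 13139
13139 → 6725
6725 → 4338
4338 → 4514
4514 → 1138
1138 → 4179
4179 → 9219
9219 → 13139  — 13139 already seen; the sequence cycles without reaching 1.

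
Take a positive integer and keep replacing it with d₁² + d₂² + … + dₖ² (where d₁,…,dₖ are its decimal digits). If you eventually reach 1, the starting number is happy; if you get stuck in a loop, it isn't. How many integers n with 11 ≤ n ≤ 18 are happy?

11: 11 → 2 → 4 → 16 → 37 → 58 → 89 → 145 → 42 → 20 → 4  (repeats 4)
12: 12 → 5 → 25 → 29 → 85 → 89 → 145 → 42 → 20 → 4 → 16 → 37 → 58 → 89  (repeats 89)
13: 13 → 10 → 1  (reaches 1)
14: 14 → 17 → 50 → 25 → 29 → 85 → 89 → 145 → 42 → 20 → 4 → 16 → 37 → 58 → 89  (repeats 89)
15: 15 → 26 → 40 → 16 → 37 → 58 → 89 → 145 → 42 → 20 → 4 → 16  (repeats 16)
16: 16 → 37 → 58 → 89 → 145 → 42 → 20 → 4 → 16  (repeats 16)
17: 17 → 50 → 25 → 29 → 85 → 89 → 145 → 42 → 20 → 4 → 16 → 37 → 58 → 89  (repeats 89)
18: 18 → 65 → 61 → 37 → 58 → 89 → 145 → 42 → 20 → 4 → 16 → 37  (repeats 37)
happy: 13

1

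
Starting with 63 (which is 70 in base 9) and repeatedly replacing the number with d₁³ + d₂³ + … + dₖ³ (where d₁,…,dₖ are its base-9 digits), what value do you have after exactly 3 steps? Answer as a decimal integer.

513

63 = (7,0)_9 → 7³ + 0³ = 343
343 = (4,2,1)_9 → 4³ + 2³ + 1³ = 73
73 = (8,1)_9 → 8³ + 1³ = 513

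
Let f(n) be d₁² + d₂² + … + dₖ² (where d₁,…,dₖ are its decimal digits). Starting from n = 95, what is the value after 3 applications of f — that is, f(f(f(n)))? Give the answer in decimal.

58

95 → 9² + 5² = 106
106 → 1² + 0² + 6² = 37
37 → 3² + 7² = 58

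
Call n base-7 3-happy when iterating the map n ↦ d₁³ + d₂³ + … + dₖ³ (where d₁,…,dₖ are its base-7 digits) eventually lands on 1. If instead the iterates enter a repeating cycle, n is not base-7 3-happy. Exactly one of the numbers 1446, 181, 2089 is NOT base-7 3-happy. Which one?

1446

1446: 1446 → 156 → 36 → 126 → 72 → 36  — repeats 36 (not base-7 3-happy)
181: 181 → 307 → 433 → 343 → 1  — reaches 1 (base-7 3-happy)
2089: 2089 → 307 → 433 → 343 → 1  — reaches 1 (base-7 3-happy)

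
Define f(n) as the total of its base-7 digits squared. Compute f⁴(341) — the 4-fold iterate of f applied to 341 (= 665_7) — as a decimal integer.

341 = (6,6,5)_7 → 6² + 6² + 5² = 97
97 = (1,6,6)_7 → 1² + 6² + 6² = 73
73 = (1,3,3)_7 → 1² + 3² + 3² = 19
19 = (2,5)_7 → 2² + 5² = 29

29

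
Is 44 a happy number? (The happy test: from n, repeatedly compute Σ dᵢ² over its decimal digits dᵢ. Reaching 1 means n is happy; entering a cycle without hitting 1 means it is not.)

happy

44 → 4² + 4² = 32
32 → 3² + 2² = 13
13 → 1² + 3² = 10
10 → 1² + 0² = 1  — reached 1.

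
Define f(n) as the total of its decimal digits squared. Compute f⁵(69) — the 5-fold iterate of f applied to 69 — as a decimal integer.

69 → 117
117 → 51
51 → 26
26 → 40
40 → 16

16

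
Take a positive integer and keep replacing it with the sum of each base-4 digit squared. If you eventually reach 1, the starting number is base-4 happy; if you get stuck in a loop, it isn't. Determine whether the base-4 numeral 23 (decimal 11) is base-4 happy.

base-4 happy

11 = (2,3)_4 → 2² + 3² = 13
13 = (3,1)_4 → 3² + 1² = 10
10 = (2,2)_4 → 2² + 2² = 8
8 = (2,0)_4 → 2² + 0² = 4
4 = (1,0)_4 → 1² + 0² = 1  — reached 1.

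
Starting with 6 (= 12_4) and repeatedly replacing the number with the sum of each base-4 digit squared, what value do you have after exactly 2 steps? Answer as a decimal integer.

2

6 = (1,2)_4 → 1² + 2² = 1 + 4 = 5
5 = (1,1)_4 → 1² + 1² = 1 + 1 = 2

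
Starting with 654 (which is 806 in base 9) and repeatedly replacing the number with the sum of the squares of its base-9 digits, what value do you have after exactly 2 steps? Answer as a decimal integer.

654 = (8,0,6)_9 → 8² + 0² + 6² = 64 + 0 + 36 = 100
100 = (1,2,1)_9 → 1² + 2² + 1² = 1 + 4 + 1 = 6

6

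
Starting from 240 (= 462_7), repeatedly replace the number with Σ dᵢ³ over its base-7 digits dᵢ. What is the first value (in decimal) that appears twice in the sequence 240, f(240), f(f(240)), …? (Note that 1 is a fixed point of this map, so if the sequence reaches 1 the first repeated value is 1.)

240 = (4,6,2)_7 → 288
288 = (5,6,1)_7 → 342
342 = (6,6,6)_7 → 648
648 = (1,6,1,4)_7 → 282
282 = (5,5,2)_7 → 258
258 = (5,1,6)_7 → 342  — 342 already appeared earlier.

342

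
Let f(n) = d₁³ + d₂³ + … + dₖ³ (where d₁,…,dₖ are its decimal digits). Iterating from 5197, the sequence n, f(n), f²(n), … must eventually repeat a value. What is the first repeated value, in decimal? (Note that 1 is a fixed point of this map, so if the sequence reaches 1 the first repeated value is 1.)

5197 → 5³ + 1³ + 9³ + 7³ = 1198
1198 → 1³ + 1³ + 9³ + 8³ = 1243
1243 → 1³ + 2³ + 4³ + 3³ = 100
100 → 1³ + 0³ + 0³ = 1  — reached the fixed point 1.
1 → 1, so 1 is the first repeated value.

1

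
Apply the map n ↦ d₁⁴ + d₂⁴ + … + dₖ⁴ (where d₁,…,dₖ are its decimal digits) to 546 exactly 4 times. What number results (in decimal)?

546 → 5⁴ + 4⁴ + 6⁴ = 625 + 256 + 1296 = 2177
2177 → 2⁴ + 1⁴ + 7⁴ + 7⁴ = 16 + 1 + 2401 + 2401 = 4819
4819 → 4⁴ + 8⁴ + 1⁴ + 9⁴ = 256 + 4096 + 1 + 6561 = 10914
10914 → 1⁴ + 0⁴ + 9⁴ + 1⁴ + 4⁴ = 1 + 0 + 6561 + 1 + 256 = 6819

6819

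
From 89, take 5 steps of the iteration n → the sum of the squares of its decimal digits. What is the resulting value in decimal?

89 → 8² + 9² = 64 + 81 = 145
145 → 1² + 4² + 5² = 1 + 16 + 25 = 42
42 → 4² + 2² = 16 + 4 = 20
20 → 2² + 0² = 4 + 0 = 4
4 → 4² = 16

16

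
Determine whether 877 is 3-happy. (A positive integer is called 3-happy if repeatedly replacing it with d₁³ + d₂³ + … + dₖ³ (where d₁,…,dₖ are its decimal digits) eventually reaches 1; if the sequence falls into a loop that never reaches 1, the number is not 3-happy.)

877 → 8³ + 7³ + 7³ = 512 + 343 + 343 = 1198
1198 → 1³ + 1³ + 9³ + 8³ = 1 + 1 + 729 + 512 = 1243
1243 → 1³ + 2³ + 4³ + 3³ = 1 + 8 + 64 + 27 = 100
100 → 1³ + 0³ + 0³ = 1 + 0 + 0 = 1  — reached 1.

3-happy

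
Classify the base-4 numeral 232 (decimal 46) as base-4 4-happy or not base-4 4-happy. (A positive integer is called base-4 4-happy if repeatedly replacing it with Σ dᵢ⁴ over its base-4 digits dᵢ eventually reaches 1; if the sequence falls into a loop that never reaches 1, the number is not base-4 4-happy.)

not base-4 4-happy

46 = (2,3,2)_4 → 2⁴ + 3⁴ + 2⁴ = 113
113 = (1,3,0,1)_4 → 1⁴ + 3⁴ + 0⁴ + 1⁴ = 83
83 = (1,1,0,3)_4 → 1⁴ + 1⁴ + 0⁴ + 3⁴ = 83  — 83 already seen; the sequence cycles without reaching 1.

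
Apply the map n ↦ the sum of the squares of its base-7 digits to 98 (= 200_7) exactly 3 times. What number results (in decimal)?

8

98 = (2,0,0)_7 → 4
4 = (4)_7 → 16
16 = (2,2)_7 → 8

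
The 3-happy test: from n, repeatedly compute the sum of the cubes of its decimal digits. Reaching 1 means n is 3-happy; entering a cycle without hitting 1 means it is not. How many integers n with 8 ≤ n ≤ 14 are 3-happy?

1

8: 8 → 512 → 134 → 92 → 737 → 713 → 371 → 371  — not 3-happy
9: 9 → 729 → 1080 → 513 → 153 → 153  — not 3-happy
10: 10 → 1  — 3-happy
11: 11 → 2 → 8 → 512 → 134 → 92 → 737 → 713 → 371 → 371  — not 3-happy
12: 12 → 9 → 729 → 1080 → 513 → 153 → 153  — not 3-happy
13: 13 → 28 → 520 → 133 → 55 → 250 → 133  — not 3-happy
14: 14 → 65 → 341 → 92 → 737 → 713 → 371 → 371  — not 3-happy
3-happy: 10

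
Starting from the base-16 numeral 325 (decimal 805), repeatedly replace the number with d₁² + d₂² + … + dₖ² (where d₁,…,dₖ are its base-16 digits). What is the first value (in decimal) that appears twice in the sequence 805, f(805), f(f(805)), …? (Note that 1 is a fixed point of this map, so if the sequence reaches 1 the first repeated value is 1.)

805 = (3,2,5)_16 → 38
38 = (2,6)_16 → 40
40 = (2,8)_16 → 68
68 = (4,4)_16 → 32
32 = (2,0)_16 → 4
4 = (4)_16 → 16
16 = (1,0)_16 → 1  — reached the fixed point 1.
1 → 1, so 1 is the first repeated value.

1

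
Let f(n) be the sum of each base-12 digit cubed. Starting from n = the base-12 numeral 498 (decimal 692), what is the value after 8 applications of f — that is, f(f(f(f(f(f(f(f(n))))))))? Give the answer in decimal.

1028

692 = (4,9,8)_12 → 1305
1305 = (9,0,9)_12 → 1458
1458 = (10,1,6)_12 → 1217
1217 = (8,5,5)_12 → 762
762 = (5,3,6)_12 → 368
368 = (2,6,8)_12 → 736
736 = (5,1,4)_12 → 190
190 = (1,3,10)_12 → 1028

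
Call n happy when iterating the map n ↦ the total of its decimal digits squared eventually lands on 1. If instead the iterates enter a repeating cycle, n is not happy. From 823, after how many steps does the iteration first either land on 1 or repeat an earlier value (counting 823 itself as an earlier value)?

11

823 → 77
77 → 98
98 → 145
145 → 42
42 → 20
20 → 4
4 → 16
16 → 37
37 → 58
58 → 89
89 → 145  — 145 repeats.
That took 11 steps.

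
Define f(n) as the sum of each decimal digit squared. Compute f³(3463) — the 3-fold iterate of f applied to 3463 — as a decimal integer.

3463 → 70
70 → 49
49 → 97

97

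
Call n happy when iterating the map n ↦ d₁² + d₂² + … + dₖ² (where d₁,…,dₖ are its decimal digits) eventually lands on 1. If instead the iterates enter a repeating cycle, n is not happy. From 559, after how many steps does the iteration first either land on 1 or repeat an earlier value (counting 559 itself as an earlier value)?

559 → 5² + 5² + 9² = 131
131 → 1² + 3² + 1² = 11
11 → 1² + 1² = 2
2 → 2² = 4
4 → 4² = 16
16 → 1² + 6² = 37
37 → 3² + 7² = 58
58 → 5² + 8² = 89
89 → 8² + 9² = 145
145 → 1² + 4² + 5² = 42
42 → 4² + 2² = 20
20 → 2² + 0² = 4  — 4 repeats.
That took 12 steps.

12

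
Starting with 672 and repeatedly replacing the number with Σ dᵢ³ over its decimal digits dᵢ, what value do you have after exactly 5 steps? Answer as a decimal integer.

672 → 6³ + 7³ + 2³ = 567
567 → 5³ + 6³ + 7³ = 684
684 → 6³ + 8³ + 4³ = 792
792 → 7³ + 9³ + 2³ = 1080
1080 → 1³ + 0³ + 8³ + 0³ = 513

513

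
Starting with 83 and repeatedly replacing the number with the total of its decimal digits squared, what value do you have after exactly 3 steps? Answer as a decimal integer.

83 → 8² + 3² = 64 + 9 = 73
73 → 7² + 3² = 49 + 9 = 58
58 → 5² + 8² = 25 + 64 = 89

89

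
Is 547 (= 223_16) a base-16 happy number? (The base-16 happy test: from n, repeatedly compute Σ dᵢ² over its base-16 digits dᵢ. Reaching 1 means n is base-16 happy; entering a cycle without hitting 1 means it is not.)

547 = (2,2,3)_16 → 2² + 2² + 3² = 17
17 = (1,1)_16 → 1² + 1² = 2
2 = (2)_16 → 2² = 4
4 = (4)_16 → 4² = 16
16 = (1,0)_16 → 1² + 0² = 1  — reached 1.

base-16 happy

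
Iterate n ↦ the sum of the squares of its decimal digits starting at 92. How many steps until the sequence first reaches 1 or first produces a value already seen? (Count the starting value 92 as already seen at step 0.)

10

92 → 9² + 2² = 81 + 4 = 85
85 → 8² + 5² = 64 + 25 = 89
89 → 8² + 9² = 64 + 81 = 145
145 → 1² + 4² + 5² = 1 + 16 + 25 = 42
42 → 4² + 2² = 16 + 4 = 20
20 → 2² + 0² = 4 + 0 = 4
4 → 4² = 16
16 → 1² + 6² = 1 + 36 = 37
37 → 3² + 7² = 9 + 49 = 58
58 → 5² + 8² = 25 + 64 = 89  — 89 repeats.
That took 10 steps.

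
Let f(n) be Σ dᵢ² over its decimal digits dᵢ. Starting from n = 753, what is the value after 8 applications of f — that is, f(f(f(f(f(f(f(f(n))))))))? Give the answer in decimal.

753 → 7² + 5² + 3² = 83
83 → 8² + 3² = 73
73 → 7² + 3² = 58
58 → 5² + 8² = 89
89 → 8² + 9² = 145
145 → 1² + 4² + 5² = 42
42 → 4² + 2² = 20
20 → 2² + 0² = 4

4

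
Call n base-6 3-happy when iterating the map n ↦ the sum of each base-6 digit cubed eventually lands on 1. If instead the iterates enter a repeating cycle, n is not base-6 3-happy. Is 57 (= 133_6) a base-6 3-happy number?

57 = (1,3,3)_6 → 1³ + 3³ + 3³ = 1 + 27 + 27 = 55
55 = (1,3,1)_6 → 1³ + 3³ + 1³ = 1 + 27 + 1 = 29
29 = (4,5)_6 → 4³ + 5³ = 64 + 125 = 189
189 = (5,1,3)_6 → 5³ + 1³ + 3³ = 125 + 1 + 27 = 153
153 = (4,1,3)_6 → 4³ + 1³ + 3³ = 64 + 1 + 27 = 92
92 = (2,3,2)_6 → 2³ + 3³ + 2³ = 8 + 27 + 8 = 43
43 = (1,1,1)_6 → 1³ + 1³ + 1³ = 1 + 1 + 1 = 3
3 = (3)_6 → 3³ = 27
27 = (4,3)_6 → 4³ + 3³ = 64 + 27 = 91
91 = (2,3,1)_6 → 2³ + 3³ + 1³ = 8 + 27 + 1 = 36
36 = (1,0,0)_6 → 1³ + 0³ + 0³ = 1 + 0 + 0 = 1  — reached 1.

base-6 3-happy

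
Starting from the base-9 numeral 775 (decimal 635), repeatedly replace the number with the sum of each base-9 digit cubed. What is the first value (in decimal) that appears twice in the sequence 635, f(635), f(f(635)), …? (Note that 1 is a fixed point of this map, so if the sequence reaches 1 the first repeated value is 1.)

635 = (7,7,5)_9 → 7³ + 7³ + 5³ = 811
811 = (1,1,0,1)_9 → 1³ + 1³ + 0³ + 1³ = 3
3 = (3)_9 → 3³ = 27
27 = (3,0)_9 → 3³ + 0³ = 27  — 27 already appeared earlier.

27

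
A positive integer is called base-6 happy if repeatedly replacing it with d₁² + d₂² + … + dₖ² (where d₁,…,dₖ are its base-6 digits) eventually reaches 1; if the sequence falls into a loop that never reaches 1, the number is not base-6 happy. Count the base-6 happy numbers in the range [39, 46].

39: 39 → 10 → 17 → 29 → 41 → 26 → 20 → 13 → 5 → 25 → 17  — not base-6 happy
40: 40 → 17 → 29 → 41 → 26 → 20 → 13 → 5 → 25 → 17  — not base-6 happy
41: 41 → 26 → 20 → 13 → 5 → 25 → 17 → 29 → 41  — not base-6 happy
42: 42 → 2 → 4 → 16 → 20 → 13 → 5 → 25 → 17 → 29 → 41 → 26 → 20  — not base-6 happy
43: 43 → 3 → 9 → 10 → 17 → 29 → 41 → 26 → 20 → 13 → 5 → 25 → 17  — not base-6 happy
44: 44 → 6 → 1  — base-6 happy
45: 45 → 11 → 26 → 20 → 13 → 5 → 25 → 17 → 29 → 41 → 26  — not base-6 happy
46: 46 → 18 → 9 → 10 → 17 → 29 → 41 → 26 → 20 → 13 → 5 → 25 → 17  — not base-6 happy
base-6 happy: 44

1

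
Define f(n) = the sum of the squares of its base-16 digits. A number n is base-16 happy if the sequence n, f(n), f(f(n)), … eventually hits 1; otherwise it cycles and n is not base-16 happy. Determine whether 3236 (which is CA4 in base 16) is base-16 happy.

base-16 happy

3236 = (12,10,4)_16 → 260
260 = (1,0,4)_16 → 17
17 = (1,1)_16 → 2
2 = (2)_16 → 4
4 = (4)_16 → 16
16 = (1,0)_16 → 1  — reached 1.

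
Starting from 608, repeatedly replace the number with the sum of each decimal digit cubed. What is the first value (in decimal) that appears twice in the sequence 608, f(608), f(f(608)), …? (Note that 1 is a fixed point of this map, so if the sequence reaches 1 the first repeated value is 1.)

608 → 6³ + 0³ + 8³ = 728
728 → 7³ + 2³ + 8³ = 863
863 → 8³ + 6³ + 3³ = 755
755 → 7³ + 5³ + 5³ = 593
593 → 5³ + 9³ + 3³ = 881
881 → 8³ + 8³ + 1³ = 1025
1025 → 1³ + 0³ + 2³ + 5³ = 134
134 → 1³ + 3³ + 4³ = 92
92 → 9³ + 2³ = 737
737 → 7³ + 3³ + 7³ = 713
713 → 7³ + 1³ + 3³ = 371
371 → 3³ + 7³ + 1³ = 371  — 371 already appeared earlier.

371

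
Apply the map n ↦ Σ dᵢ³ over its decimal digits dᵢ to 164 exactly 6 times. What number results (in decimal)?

713

164 → 281
281 → 521
521 → 134
134 → 92
92 → 737
737 → 713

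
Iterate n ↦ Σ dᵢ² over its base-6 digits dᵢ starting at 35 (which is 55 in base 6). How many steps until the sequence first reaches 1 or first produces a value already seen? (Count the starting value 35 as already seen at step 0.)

35 = (5,5)_6 → 5² + 5² = 50
50 = (1,2,2)_6 → 1² + 2² + 2² = 9
9 = (1,3)_6 → 1² + 3² = 10
10 = (1,4)_6 → 1² + 4² = 17
17 = (2,5)_6 → 2² + 5² = 29
29 = (4,5)_6 → 4² + 5² = 41
41 = (1,0,5)_6 → 1² + 0² + 5² = 26
26 = (4,2)_6 → 4² + 2² = 20
20 = (3,2)_6 → 3² + 2² = 13
13 = (2,1)_6 → 2² + 1² = 5
5 = (5)_6 → 5² = 25
25 = (4,1)_6 → 4² + 1² = 17  — 17 repeats.
That took 12 steps.

12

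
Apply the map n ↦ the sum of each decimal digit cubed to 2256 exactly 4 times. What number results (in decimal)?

2256 → 2³ + 2³ + 5³ + 6³ = 8 + 8 + 125 + 216 = 357
357 → 3³ + 5³ + 7³ = 27 + 125 + 343 = 495
495 → 4³ + 9³ + 5³ = 64 + 729 + 125 = 918
918 → 9³ + 1³ + 8³ = 729 + 1 + 512 = 1242

1242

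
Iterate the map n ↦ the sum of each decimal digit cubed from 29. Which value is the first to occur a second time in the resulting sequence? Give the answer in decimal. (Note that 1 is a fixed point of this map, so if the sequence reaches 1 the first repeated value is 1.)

29 → 2³ + 9³ = 737
737 → 7³ + 3³ + 7³ = 713
713 → 7³ + 1³ + 3³ = 371
371 → 3³ + 7³ + 1³ = 371  — 371 already appeared earlier.

371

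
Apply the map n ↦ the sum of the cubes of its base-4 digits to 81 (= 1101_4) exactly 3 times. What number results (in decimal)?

81 = (1,1,0,1)_4 → 1³ + 1³ + 0³ + 1³ = 1 + 1 + 0 + 1 = 3
3 = (3)_4 → 3³ = 27
27 = (1,2,3)_4 → 1³ + 2³ + 3³ = 1 + 8 + 27 = 36

36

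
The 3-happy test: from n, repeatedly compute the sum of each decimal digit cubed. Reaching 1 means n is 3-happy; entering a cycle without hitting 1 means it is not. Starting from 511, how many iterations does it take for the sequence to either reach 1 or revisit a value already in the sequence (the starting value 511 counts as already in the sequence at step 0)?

5

511 → 127
127 → 352
352 → 160
160 → 217
217 → 352  — 352 repeats.
That took 5 steps.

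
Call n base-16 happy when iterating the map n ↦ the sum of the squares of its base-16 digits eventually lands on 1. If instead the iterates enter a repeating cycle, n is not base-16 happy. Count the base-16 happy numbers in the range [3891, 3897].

3891: 3891 → 243 → 234 → 296 → 69 → 41 → 85 → 50 → 13 → 169 → 181 → 146 → 85  (repeats 85)
3892: 3892 → 250 → 325 → 42 → 104 → 100 → 52 → 25 → 82 → 29 → 170 → 200 → 208 → 169 → 181 → 146 → 85 → 50 → 13 → 169  (repeats 169)
3893: 3893 → 259 → 10 → 100 → 52 → 25 → 82 → 29 → 170 → 200 → 208 → 169 → 181 → 146 → 85 → 50 → 13 → 169  (repeats 169)
3894: 3894 → 270 → 197 → 169 → 181 → 146 → 85 → 50 → 13 → 169  (repeats 169)
3895: 3895 → 283 → 123 → 170 → 200 → 208 → 169 → 181 → 146 → 85 → 50 → 13 → 169  (repeats 169)
3896: 3896 → 298 → 105 → 117 → 74 → 116 → 65 → 17 → 2 → 4 → 16 → 1  (reaches 1)
3897: 3897 → 315 → 131 → 73 → 97 → 37 → 29 → 170 → 200 → 208 → 169 → 181 → 146 → 85 → 50 → 13 → 169  (repeats 169)
base-16 happy: 3896

1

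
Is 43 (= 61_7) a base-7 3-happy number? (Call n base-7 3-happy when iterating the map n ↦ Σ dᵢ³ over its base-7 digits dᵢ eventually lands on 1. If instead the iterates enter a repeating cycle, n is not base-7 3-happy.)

43 = (6,1)_7 → 6³ + 1³ = 217
217 = (4,3,0)_7 → 4³ + 3³ + 0³ = 91
91 = (1,6,0)_7 → 1³ + 6³ + 0³ = 217  — 217 already seen; the sequence cycles without reaching 1.

not base-7 3-happy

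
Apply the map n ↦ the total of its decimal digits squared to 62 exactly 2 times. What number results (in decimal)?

16

62 → 6² + 2² = 36 + 4 = 40
40 → 4² + 0² = 16 + 0 = 16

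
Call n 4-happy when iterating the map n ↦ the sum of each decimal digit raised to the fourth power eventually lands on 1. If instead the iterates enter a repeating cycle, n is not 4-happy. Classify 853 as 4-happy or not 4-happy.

not 4-happy

853 → 8⁴ + 5⁴ + 3⁴ = 4096 + 625 + 81 = 4802
4802 → 4⁴ + 8⁴ + 0⁴ + 2⁴ = 256 + 4096 + 0 + 16 = 4368
4368 → 4⁴ + 3⁴ + 6⁴ + 8⁴ = 256 + 81 + 1296 + 4096 = 5729
5729 → 5⁴ + 7⁴ + 2⁴ + 9⁴ = 625 + 2401 + 16 + 6561 = 9603
9603 → 9⁴ + 6⁴ + 0⁴ + 3⁴ = 6561 + 1296 + 0 + 81 = 7938
7938 → 7⁴ + 9⁴ + 3⁴ + 8⁴ = 2401 + 6561 + 81 + 4096 = 13139
13139 → 1⁴ + 3⁴ + 1⁴ + 3⁴ + 9⁴ = 1 + 81 + 1 + 81 + 6561 = 6725
6725 → 6⁴ + 7⁴ + 2⁴ + 5⁴ = 1296 + 2401 + 16 + 625 = 4338
4338 → 4⁴ + 3⁴ + 3⁴ + 8⁴ = 256 + 81 + 81 + 4096 = 4514
4514 → 4⁴ + 5⁴ + 1⁴ + 4⁴ = 256 + 625 + 1 + 256 = 1138
1138 → 1⁴ + 1⁴ + 3⁴ + 8⁴ = 1 + 1 + 81 + 4096 = 4179
4179 → 4⁴ + 1⁴ + 7⁴ + 9⁴ = 256 + 1 + 2401 + 6561 = 9219
9219 → 9⁴ + 2⁴ + 1⁴ + 9⁴ = 6561 + 16 + 1 + 6561 = 13139  — 13139 already seen; the sequence cycles without reaching 1.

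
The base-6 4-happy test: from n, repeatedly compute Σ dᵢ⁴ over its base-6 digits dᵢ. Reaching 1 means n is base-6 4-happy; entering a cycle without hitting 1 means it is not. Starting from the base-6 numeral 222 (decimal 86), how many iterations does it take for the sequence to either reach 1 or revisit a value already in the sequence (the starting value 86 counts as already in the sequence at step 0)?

86 = (2,2,2)_6 → 2⁴ + 2⁴ + 2⁴ = 48
48 = (1,2,0)_6 → 1⁴ + 2⁴ + 0⁴ = 17
17 = (2,5)_6 → 2⁴ + 5⁴ = 641
641 = (2,5,4,5)_6 → 2⁴ + 5⁴ + 4⁴ + 5⁴ = 1522
1522 = (1,1,0,1,4)_6 → 1⁴ + 1⁴ + 0⁴ + 1⁴ + 4⁴ = 259
259 = (1,1,1,1)_6 → 1⁴ + 1⁴ + 1⁴ + 1⁴ = 4
4 = (4)_6 → 4⁴ = 256
256 = (1,1,0,4)_6 → 1⁴ + 1⁴ + 0⁴ + 4⁴ = 258
258 = (1,1,1,0)_6 → 1⁴ + 1⁴ + 1⁴ + 0⁴ = 3
3 = (3)_6 → 3⁴ = 81
81 = (2,1,3)_6 → 2⁴ + 1⁴ + 3⁴ = 98
98 = (2,4,2)_6 → 2⁴ + 4⁴ + 2⁴ = 288
288 = (1,2,0,0)_6 → 1⁴ + 2⁴ + 0⁴ + 0⁴ = 17  — 17 repeats.
That took 13 steps.

13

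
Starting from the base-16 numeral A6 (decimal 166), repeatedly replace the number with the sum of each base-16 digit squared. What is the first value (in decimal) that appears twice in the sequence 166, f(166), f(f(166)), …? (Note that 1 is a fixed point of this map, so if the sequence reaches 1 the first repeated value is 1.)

1

166 = (10,6)_16 → 10² + 6² = 136
136 = (8,8)_16 → 8² + 8² = 128
128 = (8,0)_16 → 8² + 0² = 64
64 = (4,0)_16 → 4² + 0² = 16
16 = (1,0)_16 → 1² + 0² = 1  — reached the fixed point 1.
1 → 1, so 1 is the first repeated value.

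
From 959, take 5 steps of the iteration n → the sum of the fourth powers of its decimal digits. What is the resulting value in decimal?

8208

959 → 9⁴ + 5⁴ + 9⁴ = 6561 + 625 + 6561 = 13747
13747 → 1⁴ + 3⁴ + 7⁴ + 4⁴ + 7⁴ = 1 + 81 + 2401 + 256 + 2401 = 5140
5140 → 5⁴ + 1⁴ + 4⁴ + 0⁴ = 625 + 1 + 256 + 0 = 882
882 → 8⁴ + 8⁴ + 2⁴ = 4096 + 4096 + 16 = 8208
8208 → 8⁴ + 2⁴ + 0⁴ + 8⁴ = 4096 + 16 + 0 + 4096 = 8208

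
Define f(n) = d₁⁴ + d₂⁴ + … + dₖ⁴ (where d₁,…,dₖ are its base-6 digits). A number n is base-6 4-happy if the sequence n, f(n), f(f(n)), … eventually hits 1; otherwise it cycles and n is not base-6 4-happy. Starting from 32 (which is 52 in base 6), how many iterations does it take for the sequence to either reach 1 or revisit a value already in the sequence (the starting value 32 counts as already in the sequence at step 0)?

12

32 = (5,2)_6 → 5⁴ + 2⁴ = 641
641 = (2,5,4,5)_6 → 2⁴ + 5⁴ + 4⁴ + 5⁴ = 1522
1522 = (1,1,0,1,4)_6 → 1⁴ + 1⁴ + 0⁴ + 1⁴ + 4⁴ = 259
259 = (1,1,1,1)_6 → 1⁴ + 1⁴ + 1⁴ + 1⁴ = 4
4 = (4)_6 → 4⁴ = 256
256 = (1,1,0,4)_6 → 1⁴ + 1⁴ + 0⁴ + 4⁴ = 258
258 = (1,1,1,0)_6 → 1⁴ + 1⁴ + 1⁴ + 0⁴ = 3
3 = (3)_6 → 3⁴ = 81
81 = (2,1,3)_6 → 2⁴ + 1⁴ + 3⁴ = 98
98 = (2,4,2)_6 → 2⁴ + 4⁴ + 2⁴ = 288
288 = (1,2,0,0)_6 → 1⁴ + 2⁴ + 0⁴ + 0⁴ = 17
17 = (2,5)_6 → 2⁴ + 5⁴ = 641  — 641 repeats.
That took 12 steps.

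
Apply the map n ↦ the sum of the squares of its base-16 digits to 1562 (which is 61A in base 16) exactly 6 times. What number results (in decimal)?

1562 = (6,1,10)_16 → 137
137 = (8,9)_16 → 145
145 = (9,1)_16 → 82
82 = (5,2)_16 → 29
29 = (1,13)_16 → 170
170 = (10,10)_16 → 200

200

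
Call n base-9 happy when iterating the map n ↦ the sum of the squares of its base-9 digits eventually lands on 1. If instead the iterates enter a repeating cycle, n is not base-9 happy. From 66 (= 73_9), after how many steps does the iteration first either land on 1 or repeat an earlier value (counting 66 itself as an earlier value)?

66 = (7,3)_9 → 7² + 3² = 58
58 = (6,4)_9 → 6² + 4² = 52
52 = (5,7)_9 → 5² + 7² = 74
74 = (8,2)_9 → 8² + 2² = 68
68 = (7,5)_9 → 7² + 5² = 74  — 74 repeats.
That took 5 steps.

5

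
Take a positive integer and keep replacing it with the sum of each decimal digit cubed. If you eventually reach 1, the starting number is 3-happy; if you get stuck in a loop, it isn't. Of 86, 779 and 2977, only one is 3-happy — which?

2977

86: 86 → 728 → 863 → 755 → 593 → 881 → 1025 → 134 → 92 → 737 → 713 → 371 → 371  — repeats 371 (not 3-happy)
779: 779 → 1415 → 191 → 731 → 371 → 371  — repeats 371 (not 3-happy)
2977: 2977 → 1423 → 100 → 1  — reaches 1 (3-happy)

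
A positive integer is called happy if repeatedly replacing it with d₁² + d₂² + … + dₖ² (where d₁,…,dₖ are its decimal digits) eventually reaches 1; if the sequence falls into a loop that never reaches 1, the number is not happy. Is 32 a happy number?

32 → 3² + 2² = 9 + 4 = 13
13 → 1² + 3² = 1 + 9 = 10
10 → 1² + 0² = 1 + 0 = 1  — reached 1.

happy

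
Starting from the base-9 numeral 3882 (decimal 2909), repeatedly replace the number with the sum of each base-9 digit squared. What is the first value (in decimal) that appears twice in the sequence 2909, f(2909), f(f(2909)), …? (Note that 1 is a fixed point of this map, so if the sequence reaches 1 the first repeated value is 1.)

65

2909 = (3,8,8,2)_9 → 3² + 8² + 8² + 2² = 9 + 64 + 64 + 4 = 141
141 = (1,6,6)_9 → 1² + 6² + 6² = 1 + 36 + 36 = 73
73 = (8,1)_9 → 8² + 1² = 64 + 1 = 65
65 = (7,2)_9 → 7² + 2² = 49 + 4 = 53
53 = (5,8)_9 → 5² + 8² = 25 + 64 = 89
89 = (1,0,8)_9 → 1² + 0² + 8² = 1 + 0 + 64 = 65  — 65 already appeared earlier.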